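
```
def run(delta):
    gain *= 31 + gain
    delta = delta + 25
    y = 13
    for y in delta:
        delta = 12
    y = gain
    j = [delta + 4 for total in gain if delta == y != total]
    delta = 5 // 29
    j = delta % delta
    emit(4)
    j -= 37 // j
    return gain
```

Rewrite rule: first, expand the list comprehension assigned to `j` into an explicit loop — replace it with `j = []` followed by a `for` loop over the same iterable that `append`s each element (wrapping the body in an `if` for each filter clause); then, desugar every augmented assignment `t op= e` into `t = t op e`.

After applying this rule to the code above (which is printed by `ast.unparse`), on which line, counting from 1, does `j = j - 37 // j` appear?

15

Transformed code:
def run(delta):
    gain = gain * (31 + gain)
    delta = delta + 25
    y = 13
    for y in delta:
        delta = 12
    y = gain
    j = []
    for total in gain:
        if delta == y != total:
            j.append(delta + 4)
    delta = 5 // 29
    j = delta % delta
    emit(4)
    j = j - 37 // j
    return gain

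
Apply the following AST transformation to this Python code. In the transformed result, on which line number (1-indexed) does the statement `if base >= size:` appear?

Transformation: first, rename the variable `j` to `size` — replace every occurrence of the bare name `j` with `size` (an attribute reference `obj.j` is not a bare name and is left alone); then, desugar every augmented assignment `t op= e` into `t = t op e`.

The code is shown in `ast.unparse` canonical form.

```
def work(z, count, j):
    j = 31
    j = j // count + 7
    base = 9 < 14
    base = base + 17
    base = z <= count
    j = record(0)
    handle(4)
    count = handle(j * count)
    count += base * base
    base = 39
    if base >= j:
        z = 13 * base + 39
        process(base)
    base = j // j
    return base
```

Transformed code:
def work(z, count, size):
    size = 31
    size = size // count + 7
    base = 9 < 14
    base = base + 17
    base = z <= count
    size = record(0)
    handle(4)
    count = handle(size * count)
    count = count + base * base
    base = 39
    if base >= size:
        z = 13 * base + 39
        process(base)
    base = size // size
    return base

12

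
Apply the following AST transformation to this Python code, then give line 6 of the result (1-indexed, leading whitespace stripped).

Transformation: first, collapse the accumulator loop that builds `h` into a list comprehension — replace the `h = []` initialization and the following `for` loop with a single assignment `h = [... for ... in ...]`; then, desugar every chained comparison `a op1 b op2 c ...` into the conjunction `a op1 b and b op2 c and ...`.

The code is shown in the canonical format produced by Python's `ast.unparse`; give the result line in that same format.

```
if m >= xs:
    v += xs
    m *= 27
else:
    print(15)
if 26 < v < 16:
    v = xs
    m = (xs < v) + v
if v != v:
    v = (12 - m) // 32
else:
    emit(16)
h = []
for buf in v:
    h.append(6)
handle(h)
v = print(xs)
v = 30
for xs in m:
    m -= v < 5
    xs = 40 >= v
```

if 26 < v and v < 16:

Transformed code:
if m >= xs:
    v += xs
    m *= 27
else:
    print(15)
if 26 < v and v < 16:
    v = xs
    m = (xs < v) + v
if v != v:
    v = (12 - m) // 32
else:
    emit(16)
h = [6 for buf in v]
handle(h)
v = print(xs)
v = 30
for xs in m:
    m -= v < 5
    xs = 40 >= v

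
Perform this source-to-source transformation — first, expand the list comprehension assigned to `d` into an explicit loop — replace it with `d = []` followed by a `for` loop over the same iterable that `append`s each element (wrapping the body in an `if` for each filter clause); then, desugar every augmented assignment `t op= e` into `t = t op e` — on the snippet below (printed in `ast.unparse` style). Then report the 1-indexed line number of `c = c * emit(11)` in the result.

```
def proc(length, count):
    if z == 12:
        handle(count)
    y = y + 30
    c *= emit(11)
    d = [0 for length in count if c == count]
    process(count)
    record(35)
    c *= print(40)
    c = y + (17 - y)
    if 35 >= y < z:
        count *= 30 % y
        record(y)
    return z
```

5

Transformed code:
def proc(length, count):
    if z == 12:
        handle(count)
    y = y + 30
    c = c * emit(11)
    d = []
    for length in count:
        if c == count:
            d.append(0)
    process(count)
    record(35)
    c = c * print(40)
    c = y + (17 - y)
    if 35 >= y < z:
        count = count * (30 % y)
        record(y)
    return z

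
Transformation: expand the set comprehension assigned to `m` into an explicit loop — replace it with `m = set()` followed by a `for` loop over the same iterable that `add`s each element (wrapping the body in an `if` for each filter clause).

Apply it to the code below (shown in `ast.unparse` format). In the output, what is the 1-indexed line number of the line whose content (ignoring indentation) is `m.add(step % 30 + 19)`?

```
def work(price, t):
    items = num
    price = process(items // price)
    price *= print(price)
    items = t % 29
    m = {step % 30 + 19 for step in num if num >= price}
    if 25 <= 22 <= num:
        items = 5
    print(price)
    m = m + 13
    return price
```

Transformed code:
def work(price, t):
    items = num
    price = process(items // price)
    price *= print(price)
    items = t % 29
    m = set()
    for step in num:
        if num >= price:
            m.add(step % 30 + 19)
    if 25 <= 22 <= num:
        items = 5
    print(price)
    m = m + 13
    return price

9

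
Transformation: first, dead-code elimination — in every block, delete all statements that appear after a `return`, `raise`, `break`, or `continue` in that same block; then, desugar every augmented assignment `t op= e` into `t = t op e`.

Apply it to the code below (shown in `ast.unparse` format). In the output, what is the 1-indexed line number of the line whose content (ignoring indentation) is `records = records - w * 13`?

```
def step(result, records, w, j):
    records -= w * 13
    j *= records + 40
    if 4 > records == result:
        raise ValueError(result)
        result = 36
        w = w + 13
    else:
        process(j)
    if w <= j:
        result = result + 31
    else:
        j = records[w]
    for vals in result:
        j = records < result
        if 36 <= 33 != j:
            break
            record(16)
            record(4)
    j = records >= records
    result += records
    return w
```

Transformed code:
def step(result, records, w, j):
    records = records - w * 13
    j = j * (records + 40)
    if 4 > records == result:
        raise ValueError(result)
    else:
        process(j)
    if w <= j:
        result = result + 31
    else:
        j = records[w]
    for vals in result:
        j = records < result
        if 36 <= 33 != j:
            break
    j = records >= records
    result = result + records
    return w

2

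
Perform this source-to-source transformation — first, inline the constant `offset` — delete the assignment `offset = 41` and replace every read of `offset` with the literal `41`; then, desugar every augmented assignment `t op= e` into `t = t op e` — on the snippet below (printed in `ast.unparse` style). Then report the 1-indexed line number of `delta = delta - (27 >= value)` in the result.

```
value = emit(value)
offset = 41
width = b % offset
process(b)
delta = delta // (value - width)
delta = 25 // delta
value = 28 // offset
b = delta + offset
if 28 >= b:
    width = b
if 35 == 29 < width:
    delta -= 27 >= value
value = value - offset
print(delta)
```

11

Transformed code:
value = emit(value)
width = b % 41
process(b)
delta = delta // (value - width)
delta = 25 // delta
value = 28 // 41
b = delta + 41
if 28 >= b:
    width = b
if 35 == 29 < width:
    delta = delta - (27 >= value)
value = value - 41
print(delta)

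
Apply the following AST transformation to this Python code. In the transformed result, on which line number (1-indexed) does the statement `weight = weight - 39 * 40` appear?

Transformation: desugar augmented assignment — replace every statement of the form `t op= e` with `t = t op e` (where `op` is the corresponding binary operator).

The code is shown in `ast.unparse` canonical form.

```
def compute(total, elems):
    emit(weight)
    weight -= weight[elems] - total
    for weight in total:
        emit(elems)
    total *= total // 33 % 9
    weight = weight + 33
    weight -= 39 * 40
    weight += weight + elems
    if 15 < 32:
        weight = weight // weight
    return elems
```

8

Transformed code:
def compute(total, elems):
    emit(weight)
    weight = weight - (weight[elems] - total)
    for weight in total:
        emit(elems)
    total = total * (total // 33 % 9)
    weight = weight + 33
    weight = weight - 39 * 40
    weight = weight + (weight + elems)
    if 15 < 32:
        weight = weight // weight
    return elems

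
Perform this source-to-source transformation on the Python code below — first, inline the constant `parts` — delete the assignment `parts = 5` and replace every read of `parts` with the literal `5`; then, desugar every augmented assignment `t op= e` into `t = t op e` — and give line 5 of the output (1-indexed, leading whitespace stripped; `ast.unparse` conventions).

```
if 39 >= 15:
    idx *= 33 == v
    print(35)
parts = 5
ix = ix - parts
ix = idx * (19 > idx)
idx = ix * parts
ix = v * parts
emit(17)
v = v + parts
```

ix = idx * (19 > idx)

Transformed code:
if 39 >= 15:
    idx = idx * (33 == v)
    print(35)
ix = ix - 5
ix = idx * (19 > idx)
idx = ix * 5
ix = v * 5
emit(17)
v = v + 5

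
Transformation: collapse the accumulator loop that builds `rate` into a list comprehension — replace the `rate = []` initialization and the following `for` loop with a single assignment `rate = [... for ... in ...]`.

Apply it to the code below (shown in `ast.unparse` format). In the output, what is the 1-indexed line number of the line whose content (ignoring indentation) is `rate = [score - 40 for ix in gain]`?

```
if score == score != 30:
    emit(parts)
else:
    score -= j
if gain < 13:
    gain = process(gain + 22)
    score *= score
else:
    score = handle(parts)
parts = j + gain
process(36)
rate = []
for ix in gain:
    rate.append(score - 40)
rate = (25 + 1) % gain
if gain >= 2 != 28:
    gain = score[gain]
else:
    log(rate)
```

Transformed code:
if score == score != 30:
    emit(parts)
else:
    score -= j
if gain < 13:
    gain = process(gain + 22)
    score *= score
else:
    score = handle(parts)
parts = j + gain
process(36)
rate = [score - 40 for ix in gain]
rate = (25 + 1) % gain
if gain >= 2 != 28:
    gain = score[gain]
else:
    log(rate)

12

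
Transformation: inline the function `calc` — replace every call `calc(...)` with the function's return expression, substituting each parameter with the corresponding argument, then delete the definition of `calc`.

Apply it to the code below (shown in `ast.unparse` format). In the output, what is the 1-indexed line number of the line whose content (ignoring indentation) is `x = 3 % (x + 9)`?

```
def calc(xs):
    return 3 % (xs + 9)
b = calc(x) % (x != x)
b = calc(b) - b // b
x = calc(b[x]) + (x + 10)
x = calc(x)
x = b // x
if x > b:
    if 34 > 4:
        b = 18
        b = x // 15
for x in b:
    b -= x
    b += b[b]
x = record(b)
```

4

Transformed code:
b = 3 % (x + 9) % (x != x)
b = 3 % (b + 9) - b // b
x = 3 % (b[x] + 9) + (x + 10)
x = 3 % (x + 9)
x = b // x
if x > b:
    if 34 > 4:
        b = 18
        b = x // 15
for x in b:
    b -= x
    b += b[b]
x = record(b)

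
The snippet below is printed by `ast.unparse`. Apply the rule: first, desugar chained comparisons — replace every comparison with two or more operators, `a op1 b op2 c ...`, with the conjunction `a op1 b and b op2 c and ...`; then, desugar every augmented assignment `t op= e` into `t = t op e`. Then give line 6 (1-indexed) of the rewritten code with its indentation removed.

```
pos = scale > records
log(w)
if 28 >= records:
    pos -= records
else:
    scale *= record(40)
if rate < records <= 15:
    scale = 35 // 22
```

scale = scale * record(40)

Transformed code:
pos = scale > records
log(w)
if 28 >= records:
    pos = pos - records
else:
    scale = scale * record(40)
if rate < records and records <= 15:
    scale = 35 // 22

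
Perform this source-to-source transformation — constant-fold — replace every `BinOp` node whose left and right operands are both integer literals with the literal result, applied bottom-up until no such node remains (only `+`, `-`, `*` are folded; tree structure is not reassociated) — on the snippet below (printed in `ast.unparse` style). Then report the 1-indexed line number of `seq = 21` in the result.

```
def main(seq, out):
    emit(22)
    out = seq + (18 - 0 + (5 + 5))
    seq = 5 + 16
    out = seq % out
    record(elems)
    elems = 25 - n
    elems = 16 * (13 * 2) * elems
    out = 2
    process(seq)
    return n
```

4

Transformed code:
def main(seq, out):
    emit(22)
    out = seq + 28
    seq = 21
    out = seq % out
    record(elems)
    elems = 25 - n
    elems = 416 * elems
    out = 2
    process(seq)
    return n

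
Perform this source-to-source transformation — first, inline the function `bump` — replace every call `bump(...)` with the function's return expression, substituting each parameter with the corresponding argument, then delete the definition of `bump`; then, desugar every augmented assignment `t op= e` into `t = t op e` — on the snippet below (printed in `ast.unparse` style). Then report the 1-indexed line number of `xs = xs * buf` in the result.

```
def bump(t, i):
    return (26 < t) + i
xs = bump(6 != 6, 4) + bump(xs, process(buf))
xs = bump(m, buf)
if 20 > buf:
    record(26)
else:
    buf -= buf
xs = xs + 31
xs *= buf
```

8

Transformed code:
xs = (26 < (6 != 6)) + 4 + ((26 < xs) + process(buf))
xs = (26 < m) + buf
if 20 > buf:
    record(26)
else:
    buf = buf - buf
xs = xs + 31
xs = xs * buf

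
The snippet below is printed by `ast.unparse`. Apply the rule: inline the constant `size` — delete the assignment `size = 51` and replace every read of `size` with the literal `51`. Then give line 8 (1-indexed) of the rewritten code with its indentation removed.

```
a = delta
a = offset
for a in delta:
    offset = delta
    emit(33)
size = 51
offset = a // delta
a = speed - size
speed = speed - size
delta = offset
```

speed = speed - 51

Transformed code:
a = delta
a = offset
for a in delta:
    offset = delta
    emit(33)
offset = a // delta
a = speed - 51
speed = speed - 51
delta = offset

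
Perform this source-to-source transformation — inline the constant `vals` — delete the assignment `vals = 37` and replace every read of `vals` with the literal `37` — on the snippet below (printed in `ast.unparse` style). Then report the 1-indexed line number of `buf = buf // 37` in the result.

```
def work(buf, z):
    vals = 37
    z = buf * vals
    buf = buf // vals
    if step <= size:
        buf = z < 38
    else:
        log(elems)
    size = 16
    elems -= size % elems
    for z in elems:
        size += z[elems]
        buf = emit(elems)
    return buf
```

Transformed code:
def work(buf, z):
    z = buf * 37
    buf = buf // 37
    if step <= size:
        buf = z < 38
    else:
        log(elems)
    size = 16
    elems -= size % elems
    for z in elems:
        size += z[elems]
        buf = emit(elems)
    return buf

3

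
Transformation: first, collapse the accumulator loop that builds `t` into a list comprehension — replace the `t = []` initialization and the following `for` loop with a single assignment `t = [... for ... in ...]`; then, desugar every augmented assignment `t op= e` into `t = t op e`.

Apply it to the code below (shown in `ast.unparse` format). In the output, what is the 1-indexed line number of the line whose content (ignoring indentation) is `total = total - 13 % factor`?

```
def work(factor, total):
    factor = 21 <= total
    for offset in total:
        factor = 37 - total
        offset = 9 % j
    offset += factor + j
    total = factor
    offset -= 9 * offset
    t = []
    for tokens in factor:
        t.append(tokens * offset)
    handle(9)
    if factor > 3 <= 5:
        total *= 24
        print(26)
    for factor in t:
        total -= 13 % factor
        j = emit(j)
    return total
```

Transformed code:
def work(factor, total):
    factor = 21 <= total
    for offset in total:
        factor = 37 - total
        offset = 9 % j
    offset = offset + (factor + j)
    total = factor
    offset = offset - 9 * offset
    t = [tokens * offset for tokens in factor]
    handle(9)
    if factor > 3 <= 5:
        total = total * 24
        print(26)
    for factor in t:
        total = total - 13 % factor
        j = emit(j)
    return total

15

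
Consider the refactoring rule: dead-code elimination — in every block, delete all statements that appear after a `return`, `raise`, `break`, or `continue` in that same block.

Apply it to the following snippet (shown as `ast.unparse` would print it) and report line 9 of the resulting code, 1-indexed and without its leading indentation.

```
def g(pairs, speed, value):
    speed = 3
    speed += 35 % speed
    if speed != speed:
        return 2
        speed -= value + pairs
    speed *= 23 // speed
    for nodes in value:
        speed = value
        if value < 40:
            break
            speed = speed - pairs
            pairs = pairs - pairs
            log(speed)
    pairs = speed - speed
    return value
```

Transformed code:
def g(pairs, speed, value):
    speed = 3
    speed += 35 % speed
    if speed != speed:
        return 2
    speed *= 23 // speed
    for nodes in value:
        speed = value
        if value < 40:
            break
    pairs = speed - speed
    return value

if value < 40:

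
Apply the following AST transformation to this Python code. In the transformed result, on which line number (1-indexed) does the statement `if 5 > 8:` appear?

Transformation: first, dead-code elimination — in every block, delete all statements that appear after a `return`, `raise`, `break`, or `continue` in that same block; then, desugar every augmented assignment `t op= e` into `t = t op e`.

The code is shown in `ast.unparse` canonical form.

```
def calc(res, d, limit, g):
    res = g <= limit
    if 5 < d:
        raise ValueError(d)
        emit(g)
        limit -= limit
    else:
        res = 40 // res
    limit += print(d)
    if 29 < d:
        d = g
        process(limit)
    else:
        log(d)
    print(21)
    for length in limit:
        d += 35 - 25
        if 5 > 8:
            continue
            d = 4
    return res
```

16

Transformed code:
def calc(res, d, limit, g):
    res = g <= limit
    if 5 < d:
        raise ValueError(d)
    else:
        res = 40 // res
    limit = limit + print(d)
    if 29 < d:
        d = g
        process(limit)
    else:
        log(d)
    print(21)
    for length in limit:
        d = d + (35 - 25)
        if 5 > 8:
            continue
    return res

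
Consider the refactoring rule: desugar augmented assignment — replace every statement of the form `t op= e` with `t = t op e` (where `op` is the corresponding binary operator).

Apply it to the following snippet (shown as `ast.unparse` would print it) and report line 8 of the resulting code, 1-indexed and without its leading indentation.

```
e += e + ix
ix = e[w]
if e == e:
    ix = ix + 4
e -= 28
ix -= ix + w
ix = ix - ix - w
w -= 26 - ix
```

w = w - (26 - ix)

Transformed code:
e = e + (e + ix)
ix = e[w]
if e == e:
    ix = ix + 4
e = e - 28
ix = ix - (ix + w)
ix = ix - ix - w
w = w - (26 - ix)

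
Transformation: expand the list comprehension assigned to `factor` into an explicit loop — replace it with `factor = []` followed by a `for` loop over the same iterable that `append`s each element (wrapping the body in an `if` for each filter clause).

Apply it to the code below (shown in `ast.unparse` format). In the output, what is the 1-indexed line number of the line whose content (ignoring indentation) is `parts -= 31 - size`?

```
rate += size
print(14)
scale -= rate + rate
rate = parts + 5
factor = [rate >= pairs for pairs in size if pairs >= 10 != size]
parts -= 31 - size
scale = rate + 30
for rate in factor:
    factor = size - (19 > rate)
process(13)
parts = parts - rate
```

Transformed code:
rate += size
print(14)
scale -= rate + rate
rate = parts + 5
factor = []
for pairs in size:
    if pairs >= 10 != size:
        factor.append(rate >= pairs)
parts -= 31 - size
scale = rate + 30
for rate in factor:
    factor = size - (19 > rate)
process(13)
parts = parts - rate

9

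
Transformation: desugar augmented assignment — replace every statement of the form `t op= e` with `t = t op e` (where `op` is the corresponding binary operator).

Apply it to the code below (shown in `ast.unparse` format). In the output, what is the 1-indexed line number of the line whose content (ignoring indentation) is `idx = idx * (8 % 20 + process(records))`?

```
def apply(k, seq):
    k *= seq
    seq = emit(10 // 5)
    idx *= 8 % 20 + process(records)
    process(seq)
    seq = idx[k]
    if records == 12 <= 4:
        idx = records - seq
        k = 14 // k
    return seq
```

Transformed code:
def apply(k, seq):
    k = k * seq
    seq = emit(10 // 5)
    idx = idx * (8 % 20 + process(records))
    process(seq)
    seq = idx[k]
    if records == 12 <= 4:
        idx = records - seq
        k = 14 // k
    return seq

4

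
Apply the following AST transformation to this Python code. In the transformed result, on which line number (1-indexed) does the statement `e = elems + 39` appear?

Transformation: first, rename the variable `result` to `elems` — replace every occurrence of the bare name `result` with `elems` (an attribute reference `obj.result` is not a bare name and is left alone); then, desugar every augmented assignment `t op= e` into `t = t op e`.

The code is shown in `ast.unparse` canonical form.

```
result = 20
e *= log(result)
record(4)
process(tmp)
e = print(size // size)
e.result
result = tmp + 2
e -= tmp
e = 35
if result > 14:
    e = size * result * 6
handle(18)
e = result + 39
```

13

Transformed code:
elems = 20
e = e * log(elems)
record(4)
process(tmp)
e = print(size // size)
e.result
elems = tmp + 2
e = e - tmp
e = 35
if elems > 14:
    e = size * elems * 6
handle(18)
e = elems + 39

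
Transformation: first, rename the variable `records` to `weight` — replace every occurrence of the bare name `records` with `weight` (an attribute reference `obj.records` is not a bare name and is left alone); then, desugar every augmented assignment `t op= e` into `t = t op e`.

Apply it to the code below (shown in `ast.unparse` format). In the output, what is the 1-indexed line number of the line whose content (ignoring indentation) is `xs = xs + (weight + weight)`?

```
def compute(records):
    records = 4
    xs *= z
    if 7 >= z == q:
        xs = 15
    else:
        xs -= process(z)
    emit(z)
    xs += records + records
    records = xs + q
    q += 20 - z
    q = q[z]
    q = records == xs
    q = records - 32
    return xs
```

9

Transformed code:
def compute(weight):
    weight = 4
    xs = xs * z
    if 7 >= z == q:
        xs = 15
    else:
        xs = xs - process(z)
    emit(z)
    xs = xs + (weight + weight)
    weight = xs + q
    q = q + (20 - z)
    q = q[z]
    q = weight == xs
    q = weight - 32
    return xs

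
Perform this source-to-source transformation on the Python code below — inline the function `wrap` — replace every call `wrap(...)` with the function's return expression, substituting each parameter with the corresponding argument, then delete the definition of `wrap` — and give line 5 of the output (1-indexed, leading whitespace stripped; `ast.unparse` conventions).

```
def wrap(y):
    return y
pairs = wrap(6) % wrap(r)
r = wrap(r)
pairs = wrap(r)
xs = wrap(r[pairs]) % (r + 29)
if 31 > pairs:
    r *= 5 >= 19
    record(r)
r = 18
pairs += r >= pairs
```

Transformed code:
pairs = 6 % r
r = r
pairs = r
xs = r[pairs] % (r + 29)
if 31 > pairs:
    r *= 5 >= 19
    record(r)
r = 18
pairs += r >= pairs

if 31 > pairs:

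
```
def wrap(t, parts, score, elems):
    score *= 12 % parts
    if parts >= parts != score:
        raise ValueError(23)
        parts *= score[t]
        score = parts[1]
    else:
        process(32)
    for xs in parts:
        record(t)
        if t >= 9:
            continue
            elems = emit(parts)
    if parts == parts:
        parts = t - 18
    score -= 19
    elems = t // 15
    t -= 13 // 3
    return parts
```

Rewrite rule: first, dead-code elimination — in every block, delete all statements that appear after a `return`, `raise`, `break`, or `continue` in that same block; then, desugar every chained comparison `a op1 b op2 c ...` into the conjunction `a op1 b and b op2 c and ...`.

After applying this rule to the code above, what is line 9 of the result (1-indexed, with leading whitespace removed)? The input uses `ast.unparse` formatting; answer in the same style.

if t >= 9:

Transformed code:
def wrap(t, parts, score, elems):
    score *= 12 % parts
    if parts >= parts and parts != score:
        raise ValueError(23)
    else:
        process(32)
    for xs in parts:
        record(t)
        if t >= 9:
            continue
    if parts == parts:
        parts = t - 18
    score -= 19
    elems = t // 15
    t -= 13 // 3
    return parts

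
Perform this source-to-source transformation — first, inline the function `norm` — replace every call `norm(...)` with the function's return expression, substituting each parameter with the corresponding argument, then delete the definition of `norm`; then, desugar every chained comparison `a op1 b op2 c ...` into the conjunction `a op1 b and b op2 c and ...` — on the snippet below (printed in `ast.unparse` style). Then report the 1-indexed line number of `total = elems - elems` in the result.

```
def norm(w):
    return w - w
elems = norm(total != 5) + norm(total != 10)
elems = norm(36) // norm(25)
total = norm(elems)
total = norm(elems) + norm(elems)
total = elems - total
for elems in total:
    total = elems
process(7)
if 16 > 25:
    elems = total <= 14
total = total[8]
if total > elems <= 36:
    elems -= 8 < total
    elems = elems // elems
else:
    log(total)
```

Transformed code:
elems = (total != 5) - (total != 5) + ((total != 10) - (total != 10))
elems = (36 - 36) // (25 - 25)
total = elems - elems
total = elems - elems + (elems - elems)
total = elems - total
for elems in total:
    total = elems
process(7)
if 16 > 25:
    elems = total <= 14
total = total[8]
if total > elems and elems <= 36:
    elems -= 8 < total
    elems = elems // elems
else:
    log(total)

3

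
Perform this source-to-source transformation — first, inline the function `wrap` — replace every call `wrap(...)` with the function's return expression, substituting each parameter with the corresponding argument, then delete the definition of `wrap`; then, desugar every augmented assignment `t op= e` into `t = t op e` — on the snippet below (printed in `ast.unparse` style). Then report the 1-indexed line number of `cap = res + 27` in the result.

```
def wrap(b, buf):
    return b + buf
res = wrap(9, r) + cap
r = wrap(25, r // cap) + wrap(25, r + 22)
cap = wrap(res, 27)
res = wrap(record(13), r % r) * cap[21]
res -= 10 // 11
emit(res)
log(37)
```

Transformed code:
res = 9 + r + cap
r = 25 + r // cap + (25 + (r + 22))
cap = res + 27
res = (record(13) + r % r) * cap[21]
res = res - 10 // 11
emit(res)
log(37)

3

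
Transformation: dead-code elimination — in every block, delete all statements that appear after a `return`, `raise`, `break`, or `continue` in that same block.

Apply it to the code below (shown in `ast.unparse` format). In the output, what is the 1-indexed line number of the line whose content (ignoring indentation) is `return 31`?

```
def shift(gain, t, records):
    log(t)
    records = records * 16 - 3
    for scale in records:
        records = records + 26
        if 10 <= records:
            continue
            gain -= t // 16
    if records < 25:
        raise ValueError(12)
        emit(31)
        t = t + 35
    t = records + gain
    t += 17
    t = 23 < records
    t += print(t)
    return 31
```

14

Transformed code:
def shift(gain, t, records):
    log(t)
    records = records * 16 - 3
    for scale in records:
        records = records + 26
        if 10 <= records:
            continue
    if records < 25:
        raise ValueError(12)
    t = records + gain
    t += 17
    t = 23 < records
    t += print(t)
    return 31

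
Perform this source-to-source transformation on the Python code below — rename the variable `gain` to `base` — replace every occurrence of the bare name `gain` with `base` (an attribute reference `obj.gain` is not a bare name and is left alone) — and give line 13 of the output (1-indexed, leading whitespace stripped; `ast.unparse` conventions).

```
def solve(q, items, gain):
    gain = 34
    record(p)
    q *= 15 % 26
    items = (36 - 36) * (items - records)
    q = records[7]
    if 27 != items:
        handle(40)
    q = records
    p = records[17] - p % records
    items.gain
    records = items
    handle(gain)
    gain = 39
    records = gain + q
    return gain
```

handle(base)

Transformed code:
def solve(q, items, base):
    base = 34
    record(p)
    q *= 15 % 26
    items = (36 - 36) * (items - records)
    q = records[7]
    if 27 != items:
        handle(40)
    q = records
    p = records[17] - p % records
    items.gain
    records = items
    handle(base)
    base = 39
    records = base + q
    return base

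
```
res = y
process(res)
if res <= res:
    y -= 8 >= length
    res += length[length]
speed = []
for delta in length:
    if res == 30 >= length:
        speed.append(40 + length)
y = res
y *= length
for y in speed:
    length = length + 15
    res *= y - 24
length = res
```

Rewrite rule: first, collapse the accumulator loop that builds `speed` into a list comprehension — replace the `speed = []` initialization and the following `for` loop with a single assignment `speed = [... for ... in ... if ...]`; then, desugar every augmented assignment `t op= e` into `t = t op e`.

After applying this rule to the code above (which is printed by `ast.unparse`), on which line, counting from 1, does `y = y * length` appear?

Transformed code:
res = y
process(res)
if res <= res:
    y = y - (8 >= length)
    res = res + length[length]
speed = [40 + length for delta in length if res == 30 >= length]
y = res
y = y * length
for y in speed:
    length = length + 15
    res = res * (y - 24)
length = res

8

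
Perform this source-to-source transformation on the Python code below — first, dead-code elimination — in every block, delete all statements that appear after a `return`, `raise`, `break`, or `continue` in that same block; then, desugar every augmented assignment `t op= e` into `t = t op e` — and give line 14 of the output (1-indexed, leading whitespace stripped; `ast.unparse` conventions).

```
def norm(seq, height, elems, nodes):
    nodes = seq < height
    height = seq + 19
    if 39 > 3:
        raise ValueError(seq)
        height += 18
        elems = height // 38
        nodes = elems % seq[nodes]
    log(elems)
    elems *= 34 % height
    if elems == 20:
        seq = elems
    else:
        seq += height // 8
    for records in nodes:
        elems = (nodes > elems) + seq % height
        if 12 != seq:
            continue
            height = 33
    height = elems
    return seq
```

Transformed code:
def norm(seq, height, elems, nodes):
    nodes = seq < height
    height = seq + 19
    if 39 > 3:
        raise ValueError(seq)
    log(elems)
    elems = elems * (34 % height)
    if elems == 20:
        seq = elems
    else:
        seq = seq + height // 8
    for records in nodes:
        elems = (nodes > elems) + seq % height
        if 12 != seq:
            continue
    height = elems
    return seq

if 12 != seq:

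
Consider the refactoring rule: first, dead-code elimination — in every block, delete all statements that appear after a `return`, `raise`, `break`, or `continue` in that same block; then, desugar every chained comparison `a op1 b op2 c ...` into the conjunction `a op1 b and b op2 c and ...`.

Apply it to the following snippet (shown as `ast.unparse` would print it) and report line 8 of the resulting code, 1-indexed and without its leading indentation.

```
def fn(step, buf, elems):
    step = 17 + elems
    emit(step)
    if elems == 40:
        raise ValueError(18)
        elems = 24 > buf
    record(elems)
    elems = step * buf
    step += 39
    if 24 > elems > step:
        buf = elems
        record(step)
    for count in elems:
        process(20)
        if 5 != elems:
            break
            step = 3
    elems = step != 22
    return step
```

step += 39

Transformed code:
def fn(step, buf, elems):
    step = 17 + elems
    emit(step)
    if elems == 40:
        raise ValueError(18)
    record(elems)
    elems = step * buf
    step += 39
    if 24 > elems and elems > step:
        buf = elems
        record(step)
    for count in elems:
        process(20)
        if 5 != elems:
            break
    elems = step != 22
    return step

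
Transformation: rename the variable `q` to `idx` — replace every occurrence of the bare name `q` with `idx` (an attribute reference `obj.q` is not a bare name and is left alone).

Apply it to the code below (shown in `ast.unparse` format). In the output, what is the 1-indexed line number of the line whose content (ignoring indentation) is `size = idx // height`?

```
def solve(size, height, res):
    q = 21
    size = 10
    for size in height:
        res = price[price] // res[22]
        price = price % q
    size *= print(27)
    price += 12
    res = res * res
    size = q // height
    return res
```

Transformed code:
def solve(size, height, res):
    idx = 21
    size = 10
    for size in height:
        res = price[price] // res[22]
        price = price % idx
    size *= print(27)
    price += 12
    res = res * res
    size = idx // height
    return res

10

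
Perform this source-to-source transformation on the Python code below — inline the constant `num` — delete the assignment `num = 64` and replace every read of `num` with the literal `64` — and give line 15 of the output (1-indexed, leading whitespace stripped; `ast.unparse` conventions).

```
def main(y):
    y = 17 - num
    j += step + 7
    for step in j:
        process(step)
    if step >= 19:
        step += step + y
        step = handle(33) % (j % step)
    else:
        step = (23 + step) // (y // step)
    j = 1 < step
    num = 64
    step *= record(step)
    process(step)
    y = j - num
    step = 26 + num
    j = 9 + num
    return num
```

Transformed code:
def main(y):
    y = 17 - 64
    j += step + 7
    for step in j:
        process(step)
    if step >= 19:
        step += step + y
        step = handle(33) % (j % step)
    else:
        step = (23 + step) // (y // step)
    j = 1 < step
    step *= record(step)
    process(step)
    y = j - 64
    step = 26 + 64
    j = 9 + 64
    return 64

step = 26 + 64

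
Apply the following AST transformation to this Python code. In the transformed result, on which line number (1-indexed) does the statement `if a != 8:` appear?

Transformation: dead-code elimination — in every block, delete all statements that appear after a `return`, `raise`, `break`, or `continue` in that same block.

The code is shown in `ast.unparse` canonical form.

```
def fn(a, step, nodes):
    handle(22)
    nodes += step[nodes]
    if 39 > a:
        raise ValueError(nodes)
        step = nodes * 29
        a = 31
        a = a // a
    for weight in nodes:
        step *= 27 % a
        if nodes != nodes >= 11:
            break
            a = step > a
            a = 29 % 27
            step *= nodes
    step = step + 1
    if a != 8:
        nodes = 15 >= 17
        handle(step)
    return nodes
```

11

Transformed code:
def fn(a, step, nodes):
    handle(22)
    nodes += step[nodes]
    if 39 > a:
        raise ValueError(nodes)
    for weight in nodes:
        step *= 27 % a
        if nodes != nodes >= 11:
            break
    step = step + 1
    if a != 8:
        nodes = 15 >= 17
        handle(step)
    return nodes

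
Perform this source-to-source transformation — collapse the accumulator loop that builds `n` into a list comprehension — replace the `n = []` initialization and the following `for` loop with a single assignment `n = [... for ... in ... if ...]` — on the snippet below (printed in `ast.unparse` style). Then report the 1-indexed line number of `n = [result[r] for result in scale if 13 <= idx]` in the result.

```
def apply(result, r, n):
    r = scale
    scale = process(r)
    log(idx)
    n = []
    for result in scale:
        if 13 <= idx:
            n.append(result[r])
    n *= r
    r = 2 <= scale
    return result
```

Transformed code:
def apply(result, r, n):
    r = scale
    scale = process(r)
    log(idx)
    n = [result[r] for result in scale if 13 <= idx]
    n *= r
    r = 2 <= scale
    return result

5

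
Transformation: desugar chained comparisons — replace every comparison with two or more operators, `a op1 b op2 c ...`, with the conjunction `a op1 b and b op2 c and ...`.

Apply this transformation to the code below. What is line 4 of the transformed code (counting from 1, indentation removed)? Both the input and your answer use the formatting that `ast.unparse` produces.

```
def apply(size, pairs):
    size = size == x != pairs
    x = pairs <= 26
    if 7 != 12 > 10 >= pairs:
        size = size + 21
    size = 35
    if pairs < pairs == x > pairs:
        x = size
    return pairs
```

if 7 != 12 and 12 > 10 and (10 >= pairs):

Transformed code:
def apply(size, pairs):
    size = size == x and x != pairs
    x = pairs <= 26
    if 7 != 12 and 12 > 10 and (10 >= pairs):
        size = size + 21
    size = 35
    if pairs < pairs and pairs == x and (x > pairs):
        x = size
    return pairs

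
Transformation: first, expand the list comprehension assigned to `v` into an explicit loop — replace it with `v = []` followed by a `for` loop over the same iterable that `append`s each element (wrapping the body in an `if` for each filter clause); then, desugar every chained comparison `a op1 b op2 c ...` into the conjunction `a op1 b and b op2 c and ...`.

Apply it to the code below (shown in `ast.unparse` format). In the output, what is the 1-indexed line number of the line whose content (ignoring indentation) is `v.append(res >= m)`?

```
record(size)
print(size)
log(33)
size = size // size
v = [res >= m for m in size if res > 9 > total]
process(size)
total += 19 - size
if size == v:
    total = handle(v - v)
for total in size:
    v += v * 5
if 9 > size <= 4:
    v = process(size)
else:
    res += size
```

Transformed code:
record(size)
print(size)
log(33)
size = size // size
v = []
for m in size:
    if res > 9 and 9 > total:
        v.append(res >= m)
process(size)
total += 19 - size
if size == v:
    total = handle(v - v)
for total in size:
    v += v * 5
if 9 > size and size <= 4:
    v = process(size)
else:
    res += size

8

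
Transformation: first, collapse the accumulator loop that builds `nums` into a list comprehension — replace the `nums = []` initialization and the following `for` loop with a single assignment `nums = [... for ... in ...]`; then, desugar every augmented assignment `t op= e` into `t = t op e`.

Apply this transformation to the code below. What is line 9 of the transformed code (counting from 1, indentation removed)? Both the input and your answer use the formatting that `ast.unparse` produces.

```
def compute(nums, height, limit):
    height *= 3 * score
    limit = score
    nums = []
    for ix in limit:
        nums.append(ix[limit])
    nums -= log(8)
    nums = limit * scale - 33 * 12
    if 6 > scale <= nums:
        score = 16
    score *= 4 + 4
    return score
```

Transformed code:
def compute(nums, height, limit):
    height = height * (3 * score)
    limit = score
    nums = [ix[limit] for ix in limit]
    nums = nums - log(8)
    nums = limit * scale - 33 * 12
    if 6 > scale <= nums:
        score = 16
    score = score * (4 + 4)
    return score

score = score * (4 + 4)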